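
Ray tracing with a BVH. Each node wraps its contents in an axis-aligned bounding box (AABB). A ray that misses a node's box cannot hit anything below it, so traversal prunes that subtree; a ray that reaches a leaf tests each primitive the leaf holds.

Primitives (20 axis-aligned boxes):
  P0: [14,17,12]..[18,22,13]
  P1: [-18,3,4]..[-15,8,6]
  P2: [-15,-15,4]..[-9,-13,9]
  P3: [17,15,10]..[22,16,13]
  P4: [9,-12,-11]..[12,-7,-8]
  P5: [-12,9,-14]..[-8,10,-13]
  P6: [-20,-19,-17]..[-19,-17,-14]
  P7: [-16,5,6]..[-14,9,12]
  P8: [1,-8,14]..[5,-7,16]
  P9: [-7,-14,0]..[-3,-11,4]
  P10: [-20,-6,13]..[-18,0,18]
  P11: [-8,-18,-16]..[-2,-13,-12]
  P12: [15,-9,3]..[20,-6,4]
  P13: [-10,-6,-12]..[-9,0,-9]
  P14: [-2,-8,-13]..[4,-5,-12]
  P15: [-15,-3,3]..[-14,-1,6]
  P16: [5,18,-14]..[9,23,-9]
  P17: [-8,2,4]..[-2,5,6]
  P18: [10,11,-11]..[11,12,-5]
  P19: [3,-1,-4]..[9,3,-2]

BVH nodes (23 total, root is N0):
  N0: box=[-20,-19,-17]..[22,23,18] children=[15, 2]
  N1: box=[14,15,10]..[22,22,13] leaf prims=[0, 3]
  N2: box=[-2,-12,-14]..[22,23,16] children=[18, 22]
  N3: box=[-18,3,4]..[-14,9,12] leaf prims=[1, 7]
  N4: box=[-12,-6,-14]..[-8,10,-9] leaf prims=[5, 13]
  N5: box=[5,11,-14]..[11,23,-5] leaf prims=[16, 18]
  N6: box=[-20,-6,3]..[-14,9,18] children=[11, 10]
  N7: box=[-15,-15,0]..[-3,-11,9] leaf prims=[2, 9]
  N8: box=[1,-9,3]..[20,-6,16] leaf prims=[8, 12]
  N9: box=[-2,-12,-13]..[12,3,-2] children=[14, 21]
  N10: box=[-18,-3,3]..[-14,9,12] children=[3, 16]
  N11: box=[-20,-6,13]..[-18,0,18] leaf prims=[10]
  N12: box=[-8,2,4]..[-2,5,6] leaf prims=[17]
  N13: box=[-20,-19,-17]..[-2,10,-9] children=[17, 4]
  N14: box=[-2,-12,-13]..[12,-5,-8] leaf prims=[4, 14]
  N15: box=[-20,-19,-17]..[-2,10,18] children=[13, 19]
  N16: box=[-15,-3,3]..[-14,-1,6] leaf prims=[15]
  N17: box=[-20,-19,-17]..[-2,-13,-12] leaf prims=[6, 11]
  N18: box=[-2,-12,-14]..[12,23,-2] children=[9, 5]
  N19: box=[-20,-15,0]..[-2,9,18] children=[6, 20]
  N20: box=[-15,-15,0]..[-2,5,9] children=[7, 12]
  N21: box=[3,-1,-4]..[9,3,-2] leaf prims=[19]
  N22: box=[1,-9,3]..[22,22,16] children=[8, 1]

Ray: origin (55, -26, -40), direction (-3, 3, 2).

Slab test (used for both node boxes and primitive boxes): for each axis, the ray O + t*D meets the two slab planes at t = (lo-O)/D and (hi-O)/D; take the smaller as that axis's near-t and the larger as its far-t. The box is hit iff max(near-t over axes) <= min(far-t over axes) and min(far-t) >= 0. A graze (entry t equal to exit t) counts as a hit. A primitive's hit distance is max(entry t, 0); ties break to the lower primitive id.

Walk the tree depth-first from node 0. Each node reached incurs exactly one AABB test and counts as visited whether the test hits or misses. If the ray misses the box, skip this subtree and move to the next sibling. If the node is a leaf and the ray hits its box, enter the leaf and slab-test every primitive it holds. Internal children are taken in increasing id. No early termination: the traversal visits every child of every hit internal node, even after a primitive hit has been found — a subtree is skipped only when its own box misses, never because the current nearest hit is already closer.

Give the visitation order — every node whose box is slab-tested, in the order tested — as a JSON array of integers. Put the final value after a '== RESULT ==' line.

Traverse from the root:
N0 x:[11,25] y:[7/3,49/3] z:[23/2,29] -> hit [23/2,49/3], descend [2, 15]
  N2 x:[11,19] y:[14/3,49/3] z:[13,28] -> hit [13,49/3], descend [18, 22]
    N18 x:[43/3,19] y:[14/3,49/3] z:[13,19] -> hit [43/3,49/3], descend [5, 9]
      N5 x:[44/3,50/3] y:[37/3,49/3] z:[13,35/2] -> hit [44/3,49/3] leaf, test {P16@t=46/3, P18(miss)}
      N9 x:[43/3,19] y:[14/3,29/3] z:[27/2,19] -> miss, prune
    N22 x:[11,18] y:[17/3,16] z:[43/2,28] -> miss, prune
  N15 x:[19,25] y:[7/3,12] z:[23/2,29] -> miss, prune

order=[0, 2, 18, 5, 9, 22, 15]  |boxes|=7  |leaves|=1  hit=P16

== RESULT ==
[0, 2, 18, 5, 9, 22, 15]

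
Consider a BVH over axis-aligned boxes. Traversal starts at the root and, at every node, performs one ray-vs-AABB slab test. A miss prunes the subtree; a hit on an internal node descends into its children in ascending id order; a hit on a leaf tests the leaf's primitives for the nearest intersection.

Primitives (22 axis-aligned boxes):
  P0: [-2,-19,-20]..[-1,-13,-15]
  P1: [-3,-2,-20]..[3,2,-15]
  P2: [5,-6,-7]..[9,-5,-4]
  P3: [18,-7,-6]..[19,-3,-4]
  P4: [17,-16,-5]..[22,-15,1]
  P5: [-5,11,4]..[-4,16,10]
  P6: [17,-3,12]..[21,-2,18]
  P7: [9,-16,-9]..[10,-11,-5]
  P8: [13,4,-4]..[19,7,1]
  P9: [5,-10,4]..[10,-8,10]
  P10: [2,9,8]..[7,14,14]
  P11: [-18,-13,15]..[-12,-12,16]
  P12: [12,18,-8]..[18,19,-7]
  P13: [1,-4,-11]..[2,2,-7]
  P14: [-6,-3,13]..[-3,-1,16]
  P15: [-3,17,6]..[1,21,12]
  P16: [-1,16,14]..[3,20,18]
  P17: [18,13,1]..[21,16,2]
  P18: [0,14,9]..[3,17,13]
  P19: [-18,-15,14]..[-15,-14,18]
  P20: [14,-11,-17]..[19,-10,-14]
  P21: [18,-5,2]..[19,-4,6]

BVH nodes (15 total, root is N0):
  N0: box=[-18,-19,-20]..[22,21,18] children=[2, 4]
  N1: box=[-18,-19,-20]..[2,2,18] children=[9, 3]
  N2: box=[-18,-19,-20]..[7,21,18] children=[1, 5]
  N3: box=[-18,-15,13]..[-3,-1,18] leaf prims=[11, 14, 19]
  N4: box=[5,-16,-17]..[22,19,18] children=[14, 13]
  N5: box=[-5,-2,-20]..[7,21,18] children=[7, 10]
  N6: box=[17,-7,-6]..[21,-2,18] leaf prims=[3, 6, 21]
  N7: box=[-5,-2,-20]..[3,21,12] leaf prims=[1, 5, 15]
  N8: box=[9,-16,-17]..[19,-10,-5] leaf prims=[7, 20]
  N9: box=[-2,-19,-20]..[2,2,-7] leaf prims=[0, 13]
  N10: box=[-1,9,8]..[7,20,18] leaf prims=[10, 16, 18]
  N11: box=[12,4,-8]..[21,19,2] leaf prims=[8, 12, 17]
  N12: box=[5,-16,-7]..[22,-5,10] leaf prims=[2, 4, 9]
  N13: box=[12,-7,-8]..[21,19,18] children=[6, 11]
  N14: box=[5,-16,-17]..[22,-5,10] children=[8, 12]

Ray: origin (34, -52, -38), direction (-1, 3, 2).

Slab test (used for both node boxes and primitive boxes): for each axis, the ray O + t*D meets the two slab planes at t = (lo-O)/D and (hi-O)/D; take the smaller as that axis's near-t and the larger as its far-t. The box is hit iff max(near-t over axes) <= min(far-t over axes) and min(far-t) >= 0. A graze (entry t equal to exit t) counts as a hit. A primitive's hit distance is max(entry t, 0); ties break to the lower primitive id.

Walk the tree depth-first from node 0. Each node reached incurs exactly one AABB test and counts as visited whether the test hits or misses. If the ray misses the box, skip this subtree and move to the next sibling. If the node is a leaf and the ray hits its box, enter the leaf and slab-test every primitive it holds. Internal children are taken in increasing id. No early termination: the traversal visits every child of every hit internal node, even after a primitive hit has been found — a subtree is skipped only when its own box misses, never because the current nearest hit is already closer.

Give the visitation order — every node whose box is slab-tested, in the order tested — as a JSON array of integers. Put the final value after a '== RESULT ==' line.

Walk:
N0 x:[12,52] y:[11,73/3] z:[9,28] -> hit [12,73/3], descend [2, 4]
  N2 x:[27,52] y:[11,73/3] z:[9,28] -> miss, prune
  N4 x:[12,29] y:[12,71/3] z:[21/2,28] -> hit [12,71/3], descend [13, 14]
    N13 x:[13,22] y:[15,71/3] z:[15,28] -> hit [15,22], descend [6, 11]
      N6 x:[13,17] y:[15,50/3] z:[16,28] -> hit [16,50/3] leaf, test {P3@t=16, P6(miss), P21(miss)}
      N11 x:[13,22] y:[56/3,71/3] z:[15,20] -> hit [56/3,20] leaf, test {P8@t=56/3, P12(miss), P17(miss)}
    N14 x:[12,29] y:[12,47/3] z:[21/2,24] -> hit [12,47/3], descend [8, 12]
      N8 x:[15,25] y:[12,14] z:[21/2,33/2] -> miss, prune
      N12 x:[12,29] y:[12,47/3] z:[31/2,24] -> hit [31/2,47/3] leaf, test {P2(miss), P4(miss), P9(miss)}

order=[0, 2, 4, 13, 6, 11, 14, 8, 12]  |boxes|=9  |leaves|=3  hit=P3

== RESULT ==
[0, 2, 4, 13, 6, 11, 14, 8, 12]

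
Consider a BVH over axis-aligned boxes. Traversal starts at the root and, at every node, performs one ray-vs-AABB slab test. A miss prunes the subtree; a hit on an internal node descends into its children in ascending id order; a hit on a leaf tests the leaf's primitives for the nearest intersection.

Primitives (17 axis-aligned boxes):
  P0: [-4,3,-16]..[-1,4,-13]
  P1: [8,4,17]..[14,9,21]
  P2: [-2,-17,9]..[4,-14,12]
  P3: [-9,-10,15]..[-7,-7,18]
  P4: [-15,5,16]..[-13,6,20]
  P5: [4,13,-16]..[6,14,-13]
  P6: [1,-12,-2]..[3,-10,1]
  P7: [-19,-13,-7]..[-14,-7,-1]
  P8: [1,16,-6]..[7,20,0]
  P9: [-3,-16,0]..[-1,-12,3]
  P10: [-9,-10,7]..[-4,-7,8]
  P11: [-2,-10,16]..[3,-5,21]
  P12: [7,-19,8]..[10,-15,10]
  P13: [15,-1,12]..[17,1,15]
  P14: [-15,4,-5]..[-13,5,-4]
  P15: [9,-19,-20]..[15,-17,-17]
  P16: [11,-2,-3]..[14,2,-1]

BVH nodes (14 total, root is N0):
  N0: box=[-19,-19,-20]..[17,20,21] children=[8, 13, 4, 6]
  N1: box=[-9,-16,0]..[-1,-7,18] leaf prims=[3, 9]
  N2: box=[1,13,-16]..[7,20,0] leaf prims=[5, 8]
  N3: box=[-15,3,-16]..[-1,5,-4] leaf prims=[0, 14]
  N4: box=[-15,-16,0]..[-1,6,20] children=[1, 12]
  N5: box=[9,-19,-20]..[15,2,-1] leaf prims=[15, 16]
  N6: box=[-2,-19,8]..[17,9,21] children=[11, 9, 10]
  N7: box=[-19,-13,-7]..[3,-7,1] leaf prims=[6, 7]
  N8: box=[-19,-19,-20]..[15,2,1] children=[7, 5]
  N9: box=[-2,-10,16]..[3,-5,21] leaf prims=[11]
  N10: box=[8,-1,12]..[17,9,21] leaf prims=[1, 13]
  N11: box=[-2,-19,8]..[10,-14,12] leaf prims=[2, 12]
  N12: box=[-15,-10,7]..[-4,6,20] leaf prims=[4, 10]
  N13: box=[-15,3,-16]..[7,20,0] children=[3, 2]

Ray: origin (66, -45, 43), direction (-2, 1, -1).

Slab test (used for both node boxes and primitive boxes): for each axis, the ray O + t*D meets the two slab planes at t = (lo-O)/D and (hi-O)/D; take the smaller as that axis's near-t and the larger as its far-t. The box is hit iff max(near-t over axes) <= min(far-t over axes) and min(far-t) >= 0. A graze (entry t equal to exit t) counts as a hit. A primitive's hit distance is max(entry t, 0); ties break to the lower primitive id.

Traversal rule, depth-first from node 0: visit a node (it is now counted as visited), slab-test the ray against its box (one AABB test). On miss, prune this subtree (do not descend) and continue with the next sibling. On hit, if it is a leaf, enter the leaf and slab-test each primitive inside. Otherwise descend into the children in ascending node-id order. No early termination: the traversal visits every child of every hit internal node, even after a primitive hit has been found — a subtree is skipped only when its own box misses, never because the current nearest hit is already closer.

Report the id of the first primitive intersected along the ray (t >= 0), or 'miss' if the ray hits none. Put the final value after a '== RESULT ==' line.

Walk:
N0 x:[49/2,85/2] y:[26,65] z:[22,63] -> hit [26,85/2], descend [4, 6, 8, 13]
  N4 x:[67/2,81/2] y:[29,51] z:[23,43] -> hit [67/2,81/2], descend [1, 12]
    N1 x:[67/2,75/2] y:[29,38] z:[25,43] -> hit [67/2,75/2] leaf, test {P3(miss), P9(miss)}
    N12 x:[35,81/2] y:[35,51] z:[23,36] -> hit [35,36] leaf, test {P4(miss), P10@t=35}
  N6 x:[49/2,34] y:[26,54] z:[22,35] -> hit [26,34], descend [9, 10, 11]
    N9 x:[63/2,34] y:[35,40] z:[22,27] -> miss, prune
    N10 x:[49/2,29] y:[44,54] z:[22,31] -> miss, prune
    N11 x:[28,34] y:[26,31] z:[31,35] -> hit [31,31] leaf, test {P2@t=31, P12(miss)}
  N8 x:[51/2,85/2] y:[26,47] z:[42,63] -> hit [42,85/2], descend [5, 7]
    N5 x:[51/2,57/2] y:[26,47] z:[44,63] -> miss, prune
    N7 x:[63/2,85/2] y:[32,38] z:[42,50] -> miss, prune
  N13 x:[59/2,81/2] y:[48,65] z:[43,59] -> miss, prune

Summary -> nodes [0, 4, 1, 12, 6, 9, 10, 11, 8, 5, 7, 13]; box-tests=12; leaf-entries=3; first=P2

== RESULT ==
2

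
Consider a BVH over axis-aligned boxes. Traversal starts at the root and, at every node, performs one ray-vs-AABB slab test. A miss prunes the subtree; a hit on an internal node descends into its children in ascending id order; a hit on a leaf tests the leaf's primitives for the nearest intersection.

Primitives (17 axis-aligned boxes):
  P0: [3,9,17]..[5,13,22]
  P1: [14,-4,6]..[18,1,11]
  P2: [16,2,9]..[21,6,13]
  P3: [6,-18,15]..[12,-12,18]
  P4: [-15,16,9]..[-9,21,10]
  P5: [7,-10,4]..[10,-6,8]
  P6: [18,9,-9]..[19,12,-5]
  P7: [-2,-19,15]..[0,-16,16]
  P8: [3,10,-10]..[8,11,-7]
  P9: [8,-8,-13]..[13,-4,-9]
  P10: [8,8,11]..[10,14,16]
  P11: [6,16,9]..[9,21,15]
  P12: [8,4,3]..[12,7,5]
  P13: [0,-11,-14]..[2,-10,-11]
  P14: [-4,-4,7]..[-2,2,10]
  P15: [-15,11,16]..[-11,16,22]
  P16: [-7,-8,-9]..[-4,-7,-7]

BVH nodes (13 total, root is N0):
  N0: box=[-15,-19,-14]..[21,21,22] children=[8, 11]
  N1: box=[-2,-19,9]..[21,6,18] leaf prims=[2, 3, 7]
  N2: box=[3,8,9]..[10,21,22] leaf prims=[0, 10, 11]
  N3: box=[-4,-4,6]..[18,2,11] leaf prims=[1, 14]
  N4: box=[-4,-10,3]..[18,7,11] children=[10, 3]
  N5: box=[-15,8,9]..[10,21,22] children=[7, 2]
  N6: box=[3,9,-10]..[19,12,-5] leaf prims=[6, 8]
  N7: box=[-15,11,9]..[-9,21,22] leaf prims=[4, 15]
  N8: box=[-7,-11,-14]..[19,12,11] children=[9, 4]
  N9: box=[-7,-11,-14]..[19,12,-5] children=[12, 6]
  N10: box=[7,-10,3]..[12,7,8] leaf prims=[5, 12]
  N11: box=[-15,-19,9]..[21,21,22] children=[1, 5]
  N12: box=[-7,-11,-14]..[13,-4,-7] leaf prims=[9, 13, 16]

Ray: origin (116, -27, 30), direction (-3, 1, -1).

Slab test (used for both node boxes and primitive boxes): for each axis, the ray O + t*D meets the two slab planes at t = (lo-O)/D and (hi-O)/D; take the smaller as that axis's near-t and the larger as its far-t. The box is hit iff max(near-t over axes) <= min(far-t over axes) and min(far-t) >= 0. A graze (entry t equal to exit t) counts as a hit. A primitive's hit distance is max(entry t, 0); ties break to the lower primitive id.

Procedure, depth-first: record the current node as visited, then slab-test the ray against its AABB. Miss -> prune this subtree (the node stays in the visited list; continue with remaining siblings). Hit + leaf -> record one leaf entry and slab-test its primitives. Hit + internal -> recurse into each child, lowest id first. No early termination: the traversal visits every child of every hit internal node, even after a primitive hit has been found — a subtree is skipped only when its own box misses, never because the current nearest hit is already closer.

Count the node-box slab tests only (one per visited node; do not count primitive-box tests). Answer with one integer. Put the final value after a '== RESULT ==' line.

Trace the traversal:
N0 x:[95/3,131/3] y:[8,48] z:[8,44] -> hit [95/3,131/3], descend [8, 11]
  N8 x:[97/3,41] y:[16,39] z:[19,44] -> hit [97/3,39], descend [4, 9]
    N4 x:[98/3,40] y:[17,34] z:[19,27] -> miss, prune
    N9 x:[97/3,41] y:[16,39] z:[35,44] -> hit [35,39], descend [6, 12]
      N6 x:[97/3,113/3] y:[36,39] z:[35,40] -> hit [36,113/3] leaf, test {P6(miss), P8@t=37}
      N12 x:[103/3,41] y:[16,23] z:[37,44] -> miss, prune
  N11 x:[95/3,131/3] y:[8,48] z:[8,21] -> miss, prune

order=[0, 8, 4, 9, 6, 12, 11]  |boxes|=7  |leaves|=1  hit=P8

== RESULT ==
7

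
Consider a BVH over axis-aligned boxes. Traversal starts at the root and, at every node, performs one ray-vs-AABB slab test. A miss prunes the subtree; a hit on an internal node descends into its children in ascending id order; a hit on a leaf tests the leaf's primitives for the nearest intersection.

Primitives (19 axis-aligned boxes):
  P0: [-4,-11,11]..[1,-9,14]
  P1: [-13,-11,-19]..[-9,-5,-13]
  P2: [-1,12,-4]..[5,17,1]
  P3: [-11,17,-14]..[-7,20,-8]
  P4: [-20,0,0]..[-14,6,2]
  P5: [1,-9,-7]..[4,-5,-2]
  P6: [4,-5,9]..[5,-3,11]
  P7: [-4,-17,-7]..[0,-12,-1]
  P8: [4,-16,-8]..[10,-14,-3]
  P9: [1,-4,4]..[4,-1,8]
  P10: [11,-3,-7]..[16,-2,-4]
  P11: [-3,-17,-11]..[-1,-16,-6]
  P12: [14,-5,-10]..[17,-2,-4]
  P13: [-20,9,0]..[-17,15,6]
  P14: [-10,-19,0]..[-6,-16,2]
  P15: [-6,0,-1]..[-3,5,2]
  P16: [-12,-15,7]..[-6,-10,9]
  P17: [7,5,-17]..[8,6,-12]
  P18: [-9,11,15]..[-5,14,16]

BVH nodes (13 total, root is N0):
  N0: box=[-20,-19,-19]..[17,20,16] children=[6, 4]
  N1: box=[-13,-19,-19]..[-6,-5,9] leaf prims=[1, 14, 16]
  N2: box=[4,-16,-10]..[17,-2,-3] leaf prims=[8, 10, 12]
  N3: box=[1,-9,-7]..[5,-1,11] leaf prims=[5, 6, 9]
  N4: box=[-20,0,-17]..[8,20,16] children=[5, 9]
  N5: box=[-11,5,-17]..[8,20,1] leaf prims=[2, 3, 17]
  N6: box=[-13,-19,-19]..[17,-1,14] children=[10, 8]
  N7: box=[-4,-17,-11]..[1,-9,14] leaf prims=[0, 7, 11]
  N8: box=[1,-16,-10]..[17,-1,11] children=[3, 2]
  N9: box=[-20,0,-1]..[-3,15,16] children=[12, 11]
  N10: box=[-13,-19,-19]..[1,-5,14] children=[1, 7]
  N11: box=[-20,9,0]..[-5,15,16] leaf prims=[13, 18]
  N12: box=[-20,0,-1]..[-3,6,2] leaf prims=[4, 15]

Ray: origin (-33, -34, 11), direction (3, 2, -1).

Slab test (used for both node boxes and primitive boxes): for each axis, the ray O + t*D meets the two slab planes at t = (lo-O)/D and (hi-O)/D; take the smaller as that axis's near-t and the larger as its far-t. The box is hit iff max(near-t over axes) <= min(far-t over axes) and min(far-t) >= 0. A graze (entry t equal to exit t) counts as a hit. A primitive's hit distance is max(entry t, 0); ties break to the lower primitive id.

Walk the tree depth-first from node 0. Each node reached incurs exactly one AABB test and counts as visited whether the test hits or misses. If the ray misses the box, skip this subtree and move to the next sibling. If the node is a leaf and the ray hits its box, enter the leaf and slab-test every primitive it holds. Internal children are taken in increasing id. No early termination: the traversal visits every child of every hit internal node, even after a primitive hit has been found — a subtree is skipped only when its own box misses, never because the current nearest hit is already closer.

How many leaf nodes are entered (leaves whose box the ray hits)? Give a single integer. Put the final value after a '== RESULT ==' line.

Trace the traversal:
N0 x:[13/3,50/3] y:[15/2,27] z:[-5,30] -> hit [15/2,50/3], descend [4, 6]
  N4 x:[13/3,41/3] y:[17,27] z:[-5,28] -> miss, prune
  N6 x:[20/3,50/3] y:[15/2,33/2] z:[-3,30] -> hit [15/2,33/2], descend [8, 10]
    N8 x:[34/3,50/3] y:[9,33/2] z:[0,21] -> hit [34/3,33/2], descend [2, 3]
      N2 x:[37/3,50/3] y:[9,16] z:[14,21] -> hit [14,16] leaf, test {P8(miss), P10@t=31/2, P12@t=47/3}
      N3 x:[34/3,38/3] y:[25/2,33/2] z:[0,18] -> hit [25/2,38/3] leaf, test {P5(miss), P6(miss), P9(miss)}
    N10 x:[20/3,34/3] y:[15/2,29/2] z:[-3,30] -> hit [15/2,34/3], descend [1, 7]
      N1 x:[20/3,9] y:[15/2,29/2] z:[2,30] -> hit [15/2,9] leaf, test {P1(miss), P14@t=9, P16(miss)}
      N7 x:[29/3,34/3] y:[17/2,25/2] z:[-3,22] -> hit [29/3,34/3] leaf, test {P0(miss), P7(miss), P11(miss)}

Summary -> nodes [0, 4, 6, 8, 2, 3, 10, 1, 7]; box-tests=9; leaf-entries=4; first=P14

== RESULT ==
4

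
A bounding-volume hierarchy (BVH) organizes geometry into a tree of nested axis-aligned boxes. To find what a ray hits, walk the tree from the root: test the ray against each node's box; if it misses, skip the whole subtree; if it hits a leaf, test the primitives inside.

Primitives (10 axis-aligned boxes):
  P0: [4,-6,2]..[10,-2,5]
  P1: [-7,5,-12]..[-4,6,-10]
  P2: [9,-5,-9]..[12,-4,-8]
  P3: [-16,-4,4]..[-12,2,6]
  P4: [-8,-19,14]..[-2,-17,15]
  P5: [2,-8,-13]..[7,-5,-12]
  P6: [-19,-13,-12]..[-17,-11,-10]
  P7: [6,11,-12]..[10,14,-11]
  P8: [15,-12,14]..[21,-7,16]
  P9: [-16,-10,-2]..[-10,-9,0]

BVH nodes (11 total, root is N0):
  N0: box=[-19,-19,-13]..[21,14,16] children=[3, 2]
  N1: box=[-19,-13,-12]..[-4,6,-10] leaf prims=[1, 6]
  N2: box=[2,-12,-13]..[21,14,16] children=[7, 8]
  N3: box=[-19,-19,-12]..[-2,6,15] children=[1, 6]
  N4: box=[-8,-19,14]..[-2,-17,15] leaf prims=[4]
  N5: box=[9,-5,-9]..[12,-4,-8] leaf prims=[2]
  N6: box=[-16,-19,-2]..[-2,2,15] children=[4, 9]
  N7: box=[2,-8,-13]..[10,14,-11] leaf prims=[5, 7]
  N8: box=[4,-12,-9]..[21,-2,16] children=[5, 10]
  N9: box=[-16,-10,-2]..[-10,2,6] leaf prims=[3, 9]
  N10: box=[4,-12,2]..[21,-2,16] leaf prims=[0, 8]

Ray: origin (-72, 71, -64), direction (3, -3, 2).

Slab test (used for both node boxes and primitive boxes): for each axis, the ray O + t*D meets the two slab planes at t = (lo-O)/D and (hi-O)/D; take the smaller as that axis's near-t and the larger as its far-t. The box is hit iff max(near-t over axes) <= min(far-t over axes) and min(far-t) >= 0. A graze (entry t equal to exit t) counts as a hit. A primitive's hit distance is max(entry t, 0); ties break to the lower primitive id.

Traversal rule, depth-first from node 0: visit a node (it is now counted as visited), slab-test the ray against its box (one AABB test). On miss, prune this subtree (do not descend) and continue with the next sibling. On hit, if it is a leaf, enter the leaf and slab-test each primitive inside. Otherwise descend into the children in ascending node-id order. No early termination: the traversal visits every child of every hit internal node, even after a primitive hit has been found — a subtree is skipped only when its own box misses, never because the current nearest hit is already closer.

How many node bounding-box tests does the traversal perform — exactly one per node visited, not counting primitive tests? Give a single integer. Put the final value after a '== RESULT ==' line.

Trace the traversal:
N0 x:[53/3,31] y:[19,30] z:[51/2,40] -> hit [51/2,30], descend [2, 3]
  N2 x:[74/3,31] y:[19,83/3] z:[51/2,40] -> hit [51/2,83/3], descend [7, 8]
    N7 x:[74/3,82/3] y:[19,79/3] z:[51/2,53/2] -> hit [51/2,79/3] leaf, test {P5@t=51/2, P7(miss)}
    N8 x:[76/3,31] y:[73/3,83/3] z:[55/2,40] -> hit [55/2,83/3], descend [5, 10]
      N5 x:[27,28] y:[25,76/3] z:[55/2,28] -> miss, prune
      N10 x:[76/3,31] y:[73/3,83/3] z:[33,40] -> miss, prune
  N3 x:[53/3,70/3] y:[65/3,30] z:[26,79/2] -> miss, prune

Summary -> nodes [0, 2, 7, 8, 5, 10, 3]; box-tests=7; leaf-entries=1; first=P5

== RESULT ==
7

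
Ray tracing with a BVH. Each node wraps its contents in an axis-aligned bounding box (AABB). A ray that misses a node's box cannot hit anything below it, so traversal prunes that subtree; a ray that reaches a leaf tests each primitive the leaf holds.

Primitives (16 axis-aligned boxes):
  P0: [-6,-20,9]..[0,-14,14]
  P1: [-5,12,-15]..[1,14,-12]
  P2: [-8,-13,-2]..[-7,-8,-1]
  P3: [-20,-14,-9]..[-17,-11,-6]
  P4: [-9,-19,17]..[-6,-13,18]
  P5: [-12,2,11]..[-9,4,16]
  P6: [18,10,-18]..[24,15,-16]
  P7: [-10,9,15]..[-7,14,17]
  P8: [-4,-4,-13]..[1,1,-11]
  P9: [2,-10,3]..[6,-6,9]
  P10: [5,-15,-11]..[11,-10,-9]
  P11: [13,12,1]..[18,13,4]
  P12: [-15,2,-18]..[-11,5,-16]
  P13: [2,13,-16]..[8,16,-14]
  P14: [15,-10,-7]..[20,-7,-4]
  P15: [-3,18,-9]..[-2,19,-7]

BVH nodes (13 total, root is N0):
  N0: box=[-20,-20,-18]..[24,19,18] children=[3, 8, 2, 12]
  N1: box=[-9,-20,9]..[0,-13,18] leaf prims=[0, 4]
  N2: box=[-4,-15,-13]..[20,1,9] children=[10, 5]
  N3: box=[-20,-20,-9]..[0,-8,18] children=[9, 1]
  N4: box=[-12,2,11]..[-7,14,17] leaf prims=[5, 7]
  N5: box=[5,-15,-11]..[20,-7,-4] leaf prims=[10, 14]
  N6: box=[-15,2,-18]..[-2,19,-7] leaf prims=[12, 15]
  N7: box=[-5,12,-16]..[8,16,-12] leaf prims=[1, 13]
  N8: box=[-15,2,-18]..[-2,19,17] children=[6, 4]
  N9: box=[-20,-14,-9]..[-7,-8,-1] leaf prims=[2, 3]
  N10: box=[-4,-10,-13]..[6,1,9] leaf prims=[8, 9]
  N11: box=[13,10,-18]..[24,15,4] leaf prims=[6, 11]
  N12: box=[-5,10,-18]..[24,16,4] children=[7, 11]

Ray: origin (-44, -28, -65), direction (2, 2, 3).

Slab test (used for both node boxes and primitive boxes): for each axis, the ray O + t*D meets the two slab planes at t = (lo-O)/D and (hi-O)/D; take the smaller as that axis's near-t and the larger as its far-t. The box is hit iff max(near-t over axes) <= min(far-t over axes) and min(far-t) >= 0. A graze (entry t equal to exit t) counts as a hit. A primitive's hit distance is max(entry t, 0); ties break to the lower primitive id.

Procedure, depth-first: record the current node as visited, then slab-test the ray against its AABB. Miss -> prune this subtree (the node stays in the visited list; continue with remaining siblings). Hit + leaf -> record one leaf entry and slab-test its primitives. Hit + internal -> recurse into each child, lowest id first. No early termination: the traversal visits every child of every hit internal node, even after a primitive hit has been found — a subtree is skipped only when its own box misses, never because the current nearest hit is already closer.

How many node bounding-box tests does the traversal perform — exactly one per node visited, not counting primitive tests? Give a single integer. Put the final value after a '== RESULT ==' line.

Trace the traversal:
N0 x:[12,34] y:[4,47/2] z:[47/3,83/3] -> hit [47/3,47/2], descend [2, 3, 8, 12]
  N2 x:[20,32] y:[13/2,29/2] z:[52/3,74/3] -> miss, prune
  N3 x:[12,22] y:[4,10] z:[56/3,83/3] -> miss, prune
  N8 x:[29/2,21] y:[15,47/2] z:[47/3,82/3] -> hit [47/3,21], descend [4, 6]
    N4 x:[16,37/2] y:[15,21] z:[76/3,82/3] -> miss, prune
    N6 x:[29/2,21] y:[15,47/2] z:[47/3,58/3] -> hit [47/3,58/3] leaf, test {P12@t=47/3, P15(miss)}
  N12 x:[39/2,34] y:[19,22] z:[47/3,23] -> hit [39/2,22], descend [7, 11]
    N7 x:[39/2,26] y:[20,22] z:[49/3,53/3] -> miss, prune
    N11 x:[57/2,34] y:[19,43/2] z:[47/3,23] -> miss, prune

Visited [0, 2, 3, 8, 4, 6, 12, 7, 11]. Tests: 9 box, 1 leaf. Nearest: P12.

== RESULT ==
9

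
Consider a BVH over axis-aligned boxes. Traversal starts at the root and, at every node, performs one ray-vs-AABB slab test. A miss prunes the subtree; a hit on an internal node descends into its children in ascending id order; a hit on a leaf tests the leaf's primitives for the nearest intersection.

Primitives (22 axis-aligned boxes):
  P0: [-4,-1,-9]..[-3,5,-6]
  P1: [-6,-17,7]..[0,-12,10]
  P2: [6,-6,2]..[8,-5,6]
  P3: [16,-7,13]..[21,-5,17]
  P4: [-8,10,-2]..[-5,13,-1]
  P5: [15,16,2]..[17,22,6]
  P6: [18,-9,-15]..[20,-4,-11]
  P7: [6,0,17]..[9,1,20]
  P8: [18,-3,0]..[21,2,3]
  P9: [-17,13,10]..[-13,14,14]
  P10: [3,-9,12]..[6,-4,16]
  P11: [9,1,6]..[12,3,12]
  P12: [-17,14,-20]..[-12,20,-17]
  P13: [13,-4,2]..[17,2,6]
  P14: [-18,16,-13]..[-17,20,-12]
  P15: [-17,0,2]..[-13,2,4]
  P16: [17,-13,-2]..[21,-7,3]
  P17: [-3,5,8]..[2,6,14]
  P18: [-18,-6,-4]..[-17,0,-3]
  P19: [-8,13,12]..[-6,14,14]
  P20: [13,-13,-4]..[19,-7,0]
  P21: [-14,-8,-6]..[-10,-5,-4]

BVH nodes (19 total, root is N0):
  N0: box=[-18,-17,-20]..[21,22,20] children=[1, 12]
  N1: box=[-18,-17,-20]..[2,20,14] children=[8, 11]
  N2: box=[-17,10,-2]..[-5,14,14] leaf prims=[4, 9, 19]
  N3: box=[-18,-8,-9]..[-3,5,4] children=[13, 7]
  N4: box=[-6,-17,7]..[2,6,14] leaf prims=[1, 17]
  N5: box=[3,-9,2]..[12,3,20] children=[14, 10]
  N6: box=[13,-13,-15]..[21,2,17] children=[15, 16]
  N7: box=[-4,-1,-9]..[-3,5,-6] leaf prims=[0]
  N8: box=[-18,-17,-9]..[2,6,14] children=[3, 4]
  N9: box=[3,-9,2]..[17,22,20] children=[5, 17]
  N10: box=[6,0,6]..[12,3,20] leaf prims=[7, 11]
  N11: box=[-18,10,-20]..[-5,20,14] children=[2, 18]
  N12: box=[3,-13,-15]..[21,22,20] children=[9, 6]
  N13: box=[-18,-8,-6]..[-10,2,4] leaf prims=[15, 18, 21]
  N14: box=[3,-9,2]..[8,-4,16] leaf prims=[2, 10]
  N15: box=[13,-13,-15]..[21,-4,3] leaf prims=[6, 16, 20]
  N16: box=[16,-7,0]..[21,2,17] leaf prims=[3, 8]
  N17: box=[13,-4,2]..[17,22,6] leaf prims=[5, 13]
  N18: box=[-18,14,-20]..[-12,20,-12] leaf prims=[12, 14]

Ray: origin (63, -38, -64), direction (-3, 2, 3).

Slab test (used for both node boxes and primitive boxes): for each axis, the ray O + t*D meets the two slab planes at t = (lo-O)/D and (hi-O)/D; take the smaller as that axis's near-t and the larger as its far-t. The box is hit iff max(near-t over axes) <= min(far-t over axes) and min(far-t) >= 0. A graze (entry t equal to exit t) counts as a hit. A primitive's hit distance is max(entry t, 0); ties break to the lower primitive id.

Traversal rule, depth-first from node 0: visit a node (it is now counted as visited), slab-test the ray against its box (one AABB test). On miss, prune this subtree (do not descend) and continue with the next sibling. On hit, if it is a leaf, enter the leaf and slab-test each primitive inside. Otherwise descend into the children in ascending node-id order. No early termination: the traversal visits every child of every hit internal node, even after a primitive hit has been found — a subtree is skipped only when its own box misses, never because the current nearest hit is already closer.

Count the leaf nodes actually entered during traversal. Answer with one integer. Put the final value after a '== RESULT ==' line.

Walk:
N0 x:[14,27] y:[21/2,30] z:[44/3,28] -> hit [44/3,27], descend [1, 12]
  N1 x:[61/3,27] y:[21/2,29] z:[44/3,26] -> hit [61/3,26], descend [8, 11]
    N8 x:[61/3,27] y:[21/2,22] z:[55/3,26] -> hit [61/3,22], descend [3, 4]
      N3 x:[22,27] y:[15,43/2] z:[55/3,68/3] -> miss, prune
      N4 x:[61/3,23] y:[21/2,22] z:[71/3,26] -> miss, prune
    N11 x:[68/3,27] y:[24,29] z:[44/3,26] -> hit [24,26], descend [2, 18]
      N2 x:[68/3,80/3] y:[24,26] z:[62/3,26] -> hit [24,26] leaf, test {P4(miss), P9@t=51/2, P19(miss)}
      N18 x:[25,27] y:[26,29] z:[44/3,52/3] -> miss, prune
  N12 x:[14,20] y:[25/2,30] z:[49/3,28] -> hit [49/3,20], descend [6, 9]
    N6 x:[14,50/3] y:[25/2,20] z:[49/3,27] -> hit [49/3,50/3], descend [15, 16]
      N15 x:[14,50/3] y:[25/2,17] z:[49/3,67/3] -> hit [49/3,50/3] leaf, test {P6(miss), P16(miss), P20(miss)}
      N16 x:[14,47/3] y:[31/2,20] z:[64/3,27] -> miss, prune
    N9 x:[46/3,20] y:[29/2,30] z:[22,28] -> miss, prune

order=[0, 1, 8, 3, 4, 11, 2, 18, 12, 6, 15, 16, 9]  |boxes|=13  |leaves|=2  hit=P9

== RESULT ==
2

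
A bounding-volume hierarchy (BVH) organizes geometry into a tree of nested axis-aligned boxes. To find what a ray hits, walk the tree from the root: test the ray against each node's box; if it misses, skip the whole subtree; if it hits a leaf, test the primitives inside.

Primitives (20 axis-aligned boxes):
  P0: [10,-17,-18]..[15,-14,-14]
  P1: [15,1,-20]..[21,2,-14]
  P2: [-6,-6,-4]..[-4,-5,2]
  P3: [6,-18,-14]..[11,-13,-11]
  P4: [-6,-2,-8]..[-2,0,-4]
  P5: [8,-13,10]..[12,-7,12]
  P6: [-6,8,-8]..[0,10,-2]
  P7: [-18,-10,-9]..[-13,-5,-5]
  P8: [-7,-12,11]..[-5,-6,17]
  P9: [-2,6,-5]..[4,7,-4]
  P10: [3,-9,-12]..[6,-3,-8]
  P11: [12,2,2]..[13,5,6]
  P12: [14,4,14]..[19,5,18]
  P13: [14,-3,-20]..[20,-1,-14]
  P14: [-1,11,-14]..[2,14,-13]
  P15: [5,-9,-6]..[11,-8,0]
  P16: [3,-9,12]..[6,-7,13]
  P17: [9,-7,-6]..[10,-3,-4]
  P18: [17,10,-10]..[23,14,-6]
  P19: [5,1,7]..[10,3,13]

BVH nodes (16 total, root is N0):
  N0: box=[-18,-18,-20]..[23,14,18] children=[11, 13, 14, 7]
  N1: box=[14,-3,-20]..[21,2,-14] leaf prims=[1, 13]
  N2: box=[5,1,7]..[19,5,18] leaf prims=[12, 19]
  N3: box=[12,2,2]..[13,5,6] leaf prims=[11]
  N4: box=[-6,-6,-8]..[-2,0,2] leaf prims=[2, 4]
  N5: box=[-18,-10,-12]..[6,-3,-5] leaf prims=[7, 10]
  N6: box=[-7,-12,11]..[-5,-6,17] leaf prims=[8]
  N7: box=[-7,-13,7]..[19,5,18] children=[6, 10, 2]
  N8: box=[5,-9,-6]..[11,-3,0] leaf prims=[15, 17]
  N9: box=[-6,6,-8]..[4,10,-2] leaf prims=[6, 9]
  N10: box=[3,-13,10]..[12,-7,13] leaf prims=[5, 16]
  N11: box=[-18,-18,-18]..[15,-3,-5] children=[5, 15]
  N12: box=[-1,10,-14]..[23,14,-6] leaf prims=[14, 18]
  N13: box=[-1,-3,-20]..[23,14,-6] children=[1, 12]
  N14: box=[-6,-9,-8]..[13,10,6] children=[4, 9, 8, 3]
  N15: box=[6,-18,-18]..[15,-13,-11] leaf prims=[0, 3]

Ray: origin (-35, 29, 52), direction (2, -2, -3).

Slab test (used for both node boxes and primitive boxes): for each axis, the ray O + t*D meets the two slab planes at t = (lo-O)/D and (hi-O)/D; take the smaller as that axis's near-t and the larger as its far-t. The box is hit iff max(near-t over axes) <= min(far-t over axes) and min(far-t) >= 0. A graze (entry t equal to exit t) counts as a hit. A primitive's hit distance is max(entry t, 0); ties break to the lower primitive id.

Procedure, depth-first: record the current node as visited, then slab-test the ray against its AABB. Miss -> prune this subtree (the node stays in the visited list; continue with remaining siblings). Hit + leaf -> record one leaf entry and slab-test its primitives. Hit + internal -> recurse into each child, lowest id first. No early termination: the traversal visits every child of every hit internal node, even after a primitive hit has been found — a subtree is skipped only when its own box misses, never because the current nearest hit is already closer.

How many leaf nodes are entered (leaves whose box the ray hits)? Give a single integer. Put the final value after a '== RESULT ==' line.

Trace the traversal:
N0 x:[17/2,29] y:[15/2,47/2] z:[34/3,24] -> hit [34/3,47/2], descend [7, 11, 13, 14]
  N7 x:[14,27] y:[12,21] z:[34/3,15] -> hit [14,15], descend [2, 6, 10]
    N2 x:[20,27] y:[12,14] z:[34/3,15] -> miss, prune
    N6 x:[14,15] y:[35/2,41/2] z:[35/3,41/3] -> miss, prune
    N10 x:[19,47/2] y:[18,21] z:[13,14] -> miss, prune
  N11 x:[17/2,25] y:[16,47/2] z:[19,70/3] -> hit [19,70/3], descend [5, 15]
    N5 x:[17/2,41/2] y:[16,39/2] z:[19,64/3] -> hit [19,39/2] leaf, test {P7(miss), P10(miss)}
    N15 x:[41/2,25] y:[21,47/2] z:[21,70/3] -> hit [21,70/3] leaf, test {P0@t=45/2, P3@t=21}
  N13 x:[17,29] y:[15/2,16] z:[58/3,24] -> miss, prune
  N14 x:[29/2,24] y:[19/2,19] z:[46/3,20] -> hit [46/3,19], descend [3, 4, 8, 9]
    N3 x:[47/2,24] y:[12,27/2] z:[46/3,50/3] -> miss, prune
    N4 x:[29/2,33/2] y:[29/2,35/2] z:[50/3,20] -> miss, prune
    N8 x:[20,23] y:[16,19] z:[52/3,58/3] -> miss, prune
    N9 x:[29/2,39/2] y:[19/2,23/2] z:[18,20] -> miss, prune

Visited [0, 7, 2, 6, 10, 11, 5, 15, 13, 14, 3, 4, 8, 9]. Tests: 14 box, 2 leaf. Nearest: P3.

== RESULT ==
2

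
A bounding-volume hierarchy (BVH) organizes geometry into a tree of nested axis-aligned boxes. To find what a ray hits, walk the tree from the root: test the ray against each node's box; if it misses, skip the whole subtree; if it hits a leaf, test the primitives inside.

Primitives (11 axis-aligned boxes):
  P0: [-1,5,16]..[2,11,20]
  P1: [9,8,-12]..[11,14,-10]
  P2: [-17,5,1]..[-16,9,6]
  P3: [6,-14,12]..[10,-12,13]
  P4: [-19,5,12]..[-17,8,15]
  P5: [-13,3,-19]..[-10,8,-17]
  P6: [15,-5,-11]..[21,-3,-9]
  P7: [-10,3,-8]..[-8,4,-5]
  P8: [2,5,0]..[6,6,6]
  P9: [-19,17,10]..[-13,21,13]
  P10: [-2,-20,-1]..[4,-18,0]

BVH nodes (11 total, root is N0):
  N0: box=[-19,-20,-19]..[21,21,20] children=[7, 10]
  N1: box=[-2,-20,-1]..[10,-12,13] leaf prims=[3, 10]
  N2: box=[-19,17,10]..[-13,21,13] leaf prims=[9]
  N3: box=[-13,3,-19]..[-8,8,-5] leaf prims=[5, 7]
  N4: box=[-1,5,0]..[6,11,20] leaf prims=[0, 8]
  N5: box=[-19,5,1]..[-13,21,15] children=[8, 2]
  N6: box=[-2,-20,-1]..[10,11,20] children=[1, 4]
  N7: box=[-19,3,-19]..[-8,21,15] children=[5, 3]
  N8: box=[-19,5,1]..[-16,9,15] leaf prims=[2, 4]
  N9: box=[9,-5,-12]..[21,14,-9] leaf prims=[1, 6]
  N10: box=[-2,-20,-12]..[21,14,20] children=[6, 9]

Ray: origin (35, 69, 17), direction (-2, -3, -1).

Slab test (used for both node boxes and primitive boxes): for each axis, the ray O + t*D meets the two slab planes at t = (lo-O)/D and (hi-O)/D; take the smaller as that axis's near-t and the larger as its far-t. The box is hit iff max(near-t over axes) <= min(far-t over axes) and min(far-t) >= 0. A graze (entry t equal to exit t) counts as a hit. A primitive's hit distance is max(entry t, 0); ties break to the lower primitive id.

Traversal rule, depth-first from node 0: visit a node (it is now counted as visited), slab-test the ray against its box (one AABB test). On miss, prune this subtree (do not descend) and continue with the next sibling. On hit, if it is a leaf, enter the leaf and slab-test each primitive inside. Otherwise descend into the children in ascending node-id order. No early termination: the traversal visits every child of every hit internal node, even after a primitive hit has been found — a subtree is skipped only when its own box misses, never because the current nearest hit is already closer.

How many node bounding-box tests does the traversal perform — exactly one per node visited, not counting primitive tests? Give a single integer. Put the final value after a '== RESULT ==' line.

Trace the traversal:
N0 x:[7,27] y:[16,89/3] z:[-3,36] -> hit [16,27], descend [7, 10]
  N7 x:[43/2,27] y:[16,22] z:[2,36] -> hit [43/2,22], descend [3, 5]
    N3 x:[43/2,24] y:[61/3,22] z:[22,36] -> hit [22,22] leaf, test {P5(miss), P7@t=22}
    N5 x:[24,27] y:[16,64/3] z:[2,16] -> miss, prune
  N10 x:[7,37/2] y:[55/3,89/3] z:[-3,29] -> hit [55/3,37/2], descend [6, 9]
    N6 x:[25/2,37/2] y:[58/3,89/3] z:[-3,18] -> miss, prune
    N9 x:[7,13] y:[55/3,74/3] z:[26,29] -> miss, prune

7 AABB tests over nodes [0, 7, 3, 5, 10, 6, 9]; 1 leaf entered; closest P7.

== RESULT ==
7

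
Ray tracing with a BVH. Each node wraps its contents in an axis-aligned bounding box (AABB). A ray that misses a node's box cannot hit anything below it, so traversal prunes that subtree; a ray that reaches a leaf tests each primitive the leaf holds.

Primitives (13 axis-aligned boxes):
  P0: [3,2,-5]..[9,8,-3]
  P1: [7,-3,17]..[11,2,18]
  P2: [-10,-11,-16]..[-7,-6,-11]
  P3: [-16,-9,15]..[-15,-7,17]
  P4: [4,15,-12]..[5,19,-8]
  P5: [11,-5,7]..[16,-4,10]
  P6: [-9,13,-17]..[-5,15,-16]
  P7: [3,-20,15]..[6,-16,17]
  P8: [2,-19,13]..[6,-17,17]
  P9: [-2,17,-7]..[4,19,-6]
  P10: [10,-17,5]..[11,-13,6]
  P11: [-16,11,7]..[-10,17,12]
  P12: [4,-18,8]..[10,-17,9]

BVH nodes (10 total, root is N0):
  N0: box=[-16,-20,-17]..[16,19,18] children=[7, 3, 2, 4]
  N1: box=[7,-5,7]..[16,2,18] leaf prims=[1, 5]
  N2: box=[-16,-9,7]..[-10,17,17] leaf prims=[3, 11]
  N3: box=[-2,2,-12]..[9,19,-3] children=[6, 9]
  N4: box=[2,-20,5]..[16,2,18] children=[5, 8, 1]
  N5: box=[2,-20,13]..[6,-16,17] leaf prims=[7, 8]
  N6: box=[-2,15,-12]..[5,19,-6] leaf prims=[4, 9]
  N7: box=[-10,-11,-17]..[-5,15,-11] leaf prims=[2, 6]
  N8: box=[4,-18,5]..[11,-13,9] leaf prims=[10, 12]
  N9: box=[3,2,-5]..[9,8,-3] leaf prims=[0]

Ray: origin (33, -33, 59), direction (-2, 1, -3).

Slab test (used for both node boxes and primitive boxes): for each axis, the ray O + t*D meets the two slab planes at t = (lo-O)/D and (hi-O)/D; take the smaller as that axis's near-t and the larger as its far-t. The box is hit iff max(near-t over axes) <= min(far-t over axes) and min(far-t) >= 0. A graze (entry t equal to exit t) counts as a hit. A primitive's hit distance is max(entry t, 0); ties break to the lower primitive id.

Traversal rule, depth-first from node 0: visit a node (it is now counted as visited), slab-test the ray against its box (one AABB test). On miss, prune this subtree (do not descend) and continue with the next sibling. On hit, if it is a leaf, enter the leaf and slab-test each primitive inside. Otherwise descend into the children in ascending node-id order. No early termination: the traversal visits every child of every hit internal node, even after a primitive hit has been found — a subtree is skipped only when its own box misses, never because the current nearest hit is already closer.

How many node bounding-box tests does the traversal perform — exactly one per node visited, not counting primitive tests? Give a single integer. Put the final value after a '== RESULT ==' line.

Trace the traversal:
N0 x:[17/2,49/2] y:[13,52] z:[41/3,76/3] -> hit [41/3,49/2], descend [2, 3, 4, 7]
  N2 x:[43/2,49/2] y:[24,50] z:[14,52/3] -> miss, prune
  N3 x:[12,35/2] y:[35,52] z:[62/3,71/3] -> miss, prune
  N4 x:[17/2,31/2] y:[13,35] z:[41/3,18] -> hit [41/3,31/2], descend [1, 5, 8]
    N1 x:[17/2,13] y:[28,35] z:[41/3,52/3] -> miss, prune
    N5 x:[27/2,31/2] y:[13,17] z:[14,46/3] -> hit [14,46/3] leaf, test {P7@t=14, P8@t=14}
    N8 x:[11,29/2] y:[15,20] z:[50/3,18] -> miss, prune
  N7 x:[19,43/2] y:[22,48] z:[70/3,76/3] -> miss, prune

order=[0, 2, 3, 4, 1, 5, 8, 7]  |boxes|=8  |leaves|=1  hit=P7

== RESULT ==
8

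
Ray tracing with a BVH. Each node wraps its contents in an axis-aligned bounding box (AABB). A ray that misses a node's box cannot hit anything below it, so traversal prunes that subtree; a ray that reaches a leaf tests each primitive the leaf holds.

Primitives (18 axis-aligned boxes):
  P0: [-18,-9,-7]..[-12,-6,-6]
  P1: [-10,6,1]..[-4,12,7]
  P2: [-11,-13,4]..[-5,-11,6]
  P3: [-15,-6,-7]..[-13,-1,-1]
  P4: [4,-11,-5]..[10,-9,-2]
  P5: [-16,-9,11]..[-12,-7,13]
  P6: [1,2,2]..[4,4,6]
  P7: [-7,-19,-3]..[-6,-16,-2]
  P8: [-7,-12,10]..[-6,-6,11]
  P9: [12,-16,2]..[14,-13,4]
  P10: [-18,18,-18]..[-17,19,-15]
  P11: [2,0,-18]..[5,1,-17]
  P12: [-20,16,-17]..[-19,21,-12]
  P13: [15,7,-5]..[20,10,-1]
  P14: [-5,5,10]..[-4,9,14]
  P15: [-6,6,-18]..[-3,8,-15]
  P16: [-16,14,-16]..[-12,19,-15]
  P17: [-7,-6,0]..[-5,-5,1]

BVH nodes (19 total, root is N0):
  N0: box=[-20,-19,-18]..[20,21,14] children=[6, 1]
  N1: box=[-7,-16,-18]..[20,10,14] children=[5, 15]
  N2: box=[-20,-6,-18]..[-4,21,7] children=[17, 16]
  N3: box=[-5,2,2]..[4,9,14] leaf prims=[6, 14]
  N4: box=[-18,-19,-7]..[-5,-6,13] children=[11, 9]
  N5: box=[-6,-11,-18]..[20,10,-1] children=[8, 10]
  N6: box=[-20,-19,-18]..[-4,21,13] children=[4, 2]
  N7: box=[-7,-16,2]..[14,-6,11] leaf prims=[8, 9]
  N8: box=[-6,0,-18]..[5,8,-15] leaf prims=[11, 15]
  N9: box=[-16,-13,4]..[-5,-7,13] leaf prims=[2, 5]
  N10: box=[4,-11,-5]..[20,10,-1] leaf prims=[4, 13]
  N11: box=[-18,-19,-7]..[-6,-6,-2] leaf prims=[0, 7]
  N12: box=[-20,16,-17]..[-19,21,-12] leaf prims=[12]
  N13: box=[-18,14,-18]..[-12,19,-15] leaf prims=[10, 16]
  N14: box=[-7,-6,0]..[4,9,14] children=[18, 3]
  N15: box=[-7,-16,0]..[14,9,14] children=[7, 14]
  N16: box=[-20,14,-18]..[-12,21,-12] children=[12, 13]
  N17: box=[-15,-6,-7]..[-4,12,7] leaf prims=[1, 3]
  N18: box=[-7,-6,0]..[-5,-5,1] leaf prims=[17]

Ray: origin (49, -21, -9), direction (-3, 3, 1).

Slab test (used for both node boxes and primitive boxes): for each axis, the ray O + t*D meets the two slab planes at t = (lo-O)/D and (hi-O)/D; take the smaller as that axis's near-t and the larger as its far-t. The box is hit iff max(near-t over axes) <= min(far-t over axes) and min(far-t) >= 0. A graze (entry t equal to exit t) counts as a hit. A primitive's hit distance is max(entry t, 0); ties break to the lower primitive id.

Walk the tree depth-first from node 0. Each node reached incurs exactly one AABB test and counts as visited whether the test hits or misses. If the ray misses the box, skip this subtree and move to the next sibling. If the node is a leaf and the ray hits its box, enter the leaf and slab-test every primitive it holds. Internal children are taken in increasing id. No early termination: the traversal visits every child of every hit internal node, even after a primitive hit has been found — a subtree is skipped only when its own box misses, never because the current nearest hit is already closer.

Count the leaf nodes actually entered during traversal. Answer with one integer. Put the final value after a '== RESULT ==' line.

Traverse from the root:
N0 x:[29/3,23] y:[2/3,14] z:[-9,23] -> hit [29/3,14], descend [1, 6]
  N1 x:[29/3,56/3] y:[5/3,31/3] z:[-9,23] -> hit [29/3,31/3], descend [5, 15]
    N5 x:[29/3,55/3] y:[10/3,31/3] z:[-9,8] -> miss, prune
    N15 x:[35/3,56/3] y:[5/3,10] z:[9,23] -> miss, prune
  N6 x:[53/3,23] y:[2/3,14] z:[-9,22] -> miss, prune

order=[0, 1, 5, 15, 6]  |boxes|=5  |leaves|=0  hit=miss

== RESULT ==
0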